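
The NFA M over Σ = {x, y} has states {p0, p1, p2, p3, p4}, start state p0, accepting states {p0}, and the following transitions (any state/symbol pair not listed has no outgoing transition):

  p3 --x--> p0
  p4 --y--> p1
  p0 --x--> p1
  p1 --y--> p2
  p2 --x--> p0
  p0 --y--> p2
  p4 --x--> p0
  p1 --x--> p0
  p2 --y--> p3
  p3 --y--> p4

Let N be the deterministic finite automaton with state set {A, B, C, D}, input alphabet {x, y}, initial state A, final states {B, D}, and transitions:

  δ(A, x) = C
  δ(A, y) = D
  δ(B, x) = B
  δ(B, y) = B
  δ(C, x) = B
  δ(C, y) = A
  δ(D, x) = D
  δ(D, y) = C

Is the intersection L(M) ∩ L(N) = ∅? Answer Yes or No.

No

The string xx is accepted by both M and N.
Hence L(M) ∩ L(N) ≠ ∅.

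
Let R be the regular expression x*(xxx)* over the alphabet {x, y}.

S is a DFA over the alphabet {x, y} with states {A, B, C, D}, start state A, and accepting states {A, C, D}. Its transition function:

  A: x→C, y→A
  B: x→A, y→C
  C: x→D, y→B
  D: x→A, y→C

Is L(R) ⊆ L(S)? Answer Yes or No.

Converting the expression R to a DFA (subset construction, then merging equivalent states) gives the minimal DFA with states {r0, r1}, start state r0, accepting states {r0} and transitions r0: x→r0, y→r1; r1: x→r1, y→r1.
Exploring the product automaton R × S from the start pair (r0, A), following both machines on each input symbol, reaches 7 state pairs: (r0, A), (r0, C), (r1, A), (r0, D), (r1, B), (r1, C), (r1, D).
R accepts in {r0} and S accepts in {A, C, D}. The reachable pairs whose R-component is accepting are (r0, A), (r0, C), (r0, D); in each of them the S-component is accepting too, so the product for L(R) \ L(S) (R-component accepting, S-component rejecting) has no reachable accepting pair and the difference is empty.
Hence every string in L(R) is also in L(S).

Yes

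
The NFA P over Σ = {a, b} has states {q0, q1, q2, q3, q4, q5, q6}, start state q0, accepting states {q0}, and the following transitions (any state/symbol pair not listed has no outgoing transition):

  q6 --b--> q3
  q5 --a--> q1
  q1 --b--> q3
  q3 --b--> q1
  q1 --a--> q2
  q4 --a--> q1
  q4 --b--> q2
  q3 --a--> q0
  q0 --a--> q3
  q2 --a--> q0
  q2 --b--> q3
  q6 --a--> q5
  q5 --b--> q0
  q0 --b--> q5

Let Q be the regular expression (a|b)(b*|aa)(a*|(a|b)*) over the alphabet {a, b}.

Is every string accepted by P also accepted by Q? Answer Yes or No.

No

The empty string ε is in L(P) but not in L(Q).
So L(P) ⊄ L(Q).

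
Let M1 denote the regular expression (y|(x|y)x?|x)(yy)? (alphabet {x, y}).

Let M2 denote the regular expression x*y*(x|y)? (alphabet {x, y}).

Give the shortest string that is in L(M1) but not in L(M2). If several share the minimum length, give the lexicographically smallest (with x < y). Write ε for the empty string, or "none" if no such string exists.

yxyy

The string yxyy is accepted by M1 but not by M2.
No shorter string lies in the difference, and yxyy is the lexicographically first length-4 string in L(M1) \ L(M2).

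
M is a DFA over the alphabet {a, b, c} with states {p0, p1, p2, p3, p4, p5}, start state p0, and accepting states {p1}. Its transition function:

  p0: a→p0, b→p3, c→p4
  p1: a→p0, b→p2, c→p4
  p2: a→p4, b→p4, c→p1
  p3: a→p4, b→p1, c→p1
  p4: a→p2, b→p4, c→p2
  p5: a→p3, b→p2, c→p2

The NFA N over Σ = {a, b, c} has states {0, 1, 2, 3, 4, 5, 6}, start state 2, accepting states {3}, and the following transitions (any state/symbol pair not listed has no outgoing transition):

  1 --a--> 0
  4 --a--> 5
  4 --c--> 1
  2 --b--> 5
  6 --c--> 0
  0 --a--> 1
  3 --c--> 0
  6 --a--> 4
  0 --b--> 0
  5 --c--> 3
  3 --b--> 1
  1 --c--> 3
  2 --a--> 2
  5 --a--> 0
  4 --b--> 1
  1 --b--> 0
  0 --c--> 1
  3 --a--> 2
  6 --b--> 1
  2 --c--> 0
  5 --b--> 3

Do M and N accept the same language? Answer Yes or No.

Exploring the product automaton M × N from the start pair (p0, 2), following both machines on each input symbol, reaches 5 state pairs: (p0, 2), (p3, 5), (p4, 0), (p1, 3), (p2, 1).
M accepts in {p1} and N accepts in {3}. In every reachable pair the two components are either both accepting — (p1, 3) — or both non-accepting, so no string is accepted by exactly one of the machines: L(M) \ L(N) and L(N) \ L(M) are both empty.
Hence every string is accepted by M iff it is accepted by N, and the two languages coincide.

Yes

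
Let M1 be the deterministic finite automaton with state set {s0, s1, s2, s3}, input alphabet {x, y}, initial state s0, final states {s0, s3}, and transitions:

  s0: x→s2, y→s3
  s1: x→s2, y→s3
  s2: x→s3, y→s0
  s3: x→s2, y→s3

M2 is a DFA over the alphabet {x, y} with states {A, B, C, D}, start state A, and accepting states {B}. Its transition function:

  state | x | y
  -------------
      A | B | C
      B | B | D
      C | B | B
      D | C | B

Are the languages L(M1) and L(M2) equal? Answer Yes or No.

The empty string ε is accepted by M1 but rejected by M2.
So L(M1) ≠ L(M2).

No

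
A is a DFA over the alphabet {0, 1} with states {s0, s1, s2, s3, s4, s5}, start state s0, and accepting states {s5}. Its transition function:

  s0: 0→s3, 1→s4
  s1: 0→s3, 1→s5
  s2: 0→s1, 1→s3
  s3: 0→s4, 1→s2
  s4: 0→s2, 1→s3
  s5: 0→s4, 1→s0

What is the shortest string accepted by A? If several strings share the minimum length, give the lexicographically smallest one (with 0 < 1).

0101

A breadth-first search from s0 reaches an accepting state first via the path s0 → s3 → s2 → s1 → s5 on input 0101.
No string of length < 4 is accepted (BFS exhausts all shorter strings without reaching an accepting state), and 0101 is the lexicographically least accepting string of length 4.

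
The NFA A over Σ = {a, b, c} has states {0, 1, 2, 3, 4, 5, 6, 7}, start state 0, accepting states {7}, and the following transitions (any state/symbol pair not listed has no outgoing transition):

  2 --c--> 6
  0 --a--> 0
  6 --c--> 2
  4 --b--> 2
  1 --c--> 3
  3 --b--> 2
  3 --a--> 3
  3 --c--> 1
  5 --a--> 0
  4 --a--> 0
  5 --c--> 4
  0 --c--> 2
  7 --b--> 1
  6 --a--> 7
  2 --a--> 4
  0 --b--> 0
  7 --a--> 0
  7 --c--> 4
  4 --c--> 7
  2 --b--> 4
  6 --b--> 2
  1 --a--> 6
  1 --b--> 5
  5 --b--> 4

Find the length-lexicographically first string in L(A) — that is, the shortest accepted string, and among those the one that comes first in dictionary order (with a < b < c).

A breadth-first search from 0 reaches an accepting state first via the path 0 → 2 → 4 → 7 on input cac.
No string of length < 3 is accepted (BFS exhausts all shorter strings without reaching an accepting state), and cac is the lexicographically least accepting string of length 3.

cac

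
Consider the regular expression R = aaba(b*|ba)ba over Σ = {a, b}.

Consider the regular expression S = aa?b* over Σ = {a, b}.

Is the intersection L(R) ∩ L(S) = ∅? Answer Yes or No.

Yes

Converting the expression R to a DFA (subset construction, then merging equivalent states) gives the minimal DFA with states {r0, r1, r2, r3, r4, r5, r6, r7, r8, r9, r10}, start state r0, accepting states {r7, r10} and transitions r0: a→r1, b→r2; r1: a→r3, b→r2; r2: a→r2, b→r2; r3: a→r2, b→r4; r4: a→r5, b→r2; r5: a→r2, b→r6; r6: a→r7, b→r8; r7: a→r2, b→r9; r8: a→r10, b→r8; r9: a→r10, b→r2; r10: a→r2, b→r2.
Converting the expression S to a DFA (subset construction, then merging equivalent states) gives the minimal DFA with states {s0, s1, s2, s3}, start state s0, accepting states {s1, s3} and transitions s0: a→s1, b→s2; s1: a→s3, b→s3; s2: a→s2, b→s2; s3: a→s2, b→s3.
Exploring the product automaton R × S from the start pair (r0, s0), following both machines on each input symbol, reaches 12 state pairs: (r0, s0), (r1, s1), (r2, s2), (r3, s3), (r2, s3), (r4, s3), (r5, s2), (r6, s2), (r7, s2), (r8, s2), (r9, s2), (r10, s2).
R accepts in {r7, r10} and S accepts in {s1, s3}; no reachable pair has both components accepting, so no string drives both machines to acceptance simultaneously and L(R) ∩ L(S) = ∅.
So no string is accepted by both, and the intersection is empty.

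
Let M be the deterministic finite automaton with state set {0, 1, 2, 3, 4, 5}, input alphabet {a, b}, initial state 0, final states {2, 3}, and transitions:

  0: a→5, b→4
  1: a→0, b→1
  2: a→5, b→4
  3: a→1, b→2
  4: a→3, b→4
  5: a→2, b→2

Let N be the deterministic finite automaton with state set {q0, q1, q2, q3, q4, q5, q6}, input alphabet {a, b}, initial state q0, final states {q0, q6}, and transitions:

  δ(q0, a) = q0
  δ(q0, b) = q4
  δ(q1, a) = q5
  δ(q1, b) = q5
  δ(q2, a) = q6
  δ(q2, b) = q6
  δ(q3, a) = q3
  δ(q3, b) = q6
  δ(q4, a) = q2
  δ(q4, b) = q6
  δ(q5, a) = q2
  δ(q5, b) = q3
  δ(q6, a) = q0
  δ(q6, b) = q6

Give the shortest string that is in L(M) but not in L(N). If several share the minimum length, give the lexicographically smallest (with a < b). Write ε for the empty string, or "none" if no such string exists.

The string ab is accepted by M but not by N.
No shorter string lies in the difference, and ab is the lexicographically first length-2 string in L(M) \ L(N).

ab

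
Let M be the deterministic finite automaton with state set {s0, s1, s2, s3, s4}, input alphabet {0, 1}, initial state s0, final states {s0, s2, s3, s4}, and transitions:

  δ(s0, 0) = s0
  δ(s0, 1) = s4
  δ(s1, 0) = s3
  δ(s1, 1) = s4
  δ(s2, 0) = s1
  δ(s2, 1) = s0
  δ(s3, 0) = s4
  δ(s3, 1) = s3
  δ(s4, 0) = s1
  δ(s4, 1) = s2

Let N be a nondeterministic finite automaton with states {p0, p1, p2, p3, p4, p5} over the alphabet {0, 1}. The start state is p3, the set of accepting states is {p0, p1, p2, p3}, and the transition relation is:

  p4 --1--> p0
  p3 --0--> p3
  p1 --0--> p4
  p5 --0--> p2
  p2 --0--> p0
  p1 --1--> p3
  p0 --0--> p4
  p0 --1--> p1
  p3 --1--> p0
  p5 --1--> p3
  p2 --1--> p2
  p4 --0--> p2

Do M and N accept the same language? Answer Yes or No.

Yes

Exploring the product automaton M × N from the start pair (s0, p3), following both machines on each input symbol, reaches 5 state pairs: (s0, p3), (s4, p0), (s1, p4), (s2, p1), (s3, p2).
M accepts in {s0, s2, s3, s4} and N accepts in {p0, p1, p2, p3}. In every reachable pair the two components are either both accepting — (s0, p3), (s4, p0), (s2, p1), (s3, p2) — or both non-accepting, so no string is accepted by exactly one of the machines: L(M) \ L(N) and L(N) \ L(M) are both empty.
Hence every string is accepted by M iff it is accepted by N, and the two languages coincide.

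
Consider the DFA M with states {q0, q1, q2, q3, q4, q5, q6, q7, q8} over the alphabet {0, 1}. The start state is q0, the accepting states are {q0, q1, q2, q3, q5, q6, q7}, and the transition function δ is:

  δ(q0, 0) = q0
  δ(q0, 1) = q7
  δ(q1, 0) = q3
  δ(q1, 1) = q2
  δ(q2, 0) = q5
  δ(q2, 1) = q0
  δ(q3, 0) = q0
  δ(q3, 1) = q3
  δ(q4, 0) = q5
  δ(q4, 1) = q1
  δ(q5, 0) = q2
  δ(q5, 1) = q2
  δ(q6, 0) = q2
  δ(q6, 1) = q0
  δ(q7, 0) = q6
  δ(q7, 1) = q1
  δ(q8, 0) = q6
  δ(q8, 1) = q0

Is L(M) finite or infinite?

State q0 is reachable from the start and can reach an accepting state, and it lies on the cycle q0 → q0.
Traversing that cycle any number of times yields accepted strings of unbounded length, so the language is infinite.

infinite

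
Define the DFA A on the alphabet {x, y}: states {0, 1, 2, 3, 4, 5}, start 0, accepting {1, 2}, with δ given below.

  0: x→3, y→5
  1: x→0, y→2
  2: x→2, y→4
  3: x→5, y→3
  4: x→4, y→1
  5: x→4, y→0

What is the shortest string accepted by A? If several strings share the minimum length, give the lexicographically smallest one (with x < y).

A breadth-first search from 0 reaches an accepting state first via the path 0 → 5 → 4 → 1 on input yxy.
No string of length < 3 is accepted (BFS exhausts all shorter strings without reaching an accepting state), and yxy is the lexicographically least accepting string of length 3.

yxy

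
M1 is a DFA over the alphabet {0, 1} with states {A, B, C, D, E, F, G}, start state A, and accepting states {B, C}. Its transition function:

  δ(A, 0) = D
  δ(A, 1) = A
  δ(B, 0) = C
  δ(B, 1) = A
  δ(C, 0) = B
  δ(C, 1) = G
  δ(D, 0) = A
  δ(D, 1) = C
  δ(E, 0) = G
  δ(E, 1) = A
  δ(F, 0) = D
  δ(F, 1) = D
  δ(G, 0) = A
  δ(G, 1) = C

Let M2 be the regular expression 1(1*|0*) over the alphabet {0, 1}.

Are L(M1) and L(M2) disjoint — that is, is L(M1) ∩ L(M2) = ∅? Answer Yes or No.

Yes

Converting the expression M2 to a DFA (subset construction, then merging equivalent states) gives the minimal DFA with states {r0, r1, r2, r3, r4}, start state r0, accepting states {r2, r3, r4} and transitions r0: 0→r1, 1→r2; r1: 0→r1, 1→r1; r2: 0→r3, 1→r4; r3: 0→r3, 1→r1; r4: 0→r1, 1→r4.
Exploring the product automaton M1 × M2 from the start pair (A, r0), following both machines on each input symbol, reaches 10 state pairs: (A, r0), (D, r1), (A, r2), (A, r1), (C, r1), (D, r3), (A, r4), (B, r1), (G, r1), (A, r3).
M1 accepts in {B, C} and M2 accepts in {r2, r3, r4}; no reachable pair has both components accepting, so no string drives both machines to acceptance simultaneously and L(M1) ∩ L(M2) = ∅.
So no string is accepted by both, and the intersection is empty.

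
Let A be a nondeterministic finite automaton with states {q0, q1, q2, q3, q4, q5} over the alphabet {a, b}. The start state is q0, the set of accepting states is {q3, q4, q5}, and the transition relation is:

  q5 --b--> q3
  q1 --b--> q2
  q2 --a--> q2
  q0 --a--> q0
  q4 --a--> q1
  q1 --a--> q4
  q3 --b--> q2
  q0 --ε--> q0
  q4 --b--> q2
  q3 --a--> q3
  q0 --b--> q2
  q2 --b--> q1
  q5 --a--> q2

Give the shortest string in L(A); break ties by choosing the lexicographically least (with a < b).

A breadth-first search from q0 reaches an accepting state first via the path q0 → q2 → q1 → q4 on input bba.
No string of length < 3 is accepted (BFS exhausts all shorter strings without reaching an accepting state), and bba is the lexicographically least accepting string of length 3.

bba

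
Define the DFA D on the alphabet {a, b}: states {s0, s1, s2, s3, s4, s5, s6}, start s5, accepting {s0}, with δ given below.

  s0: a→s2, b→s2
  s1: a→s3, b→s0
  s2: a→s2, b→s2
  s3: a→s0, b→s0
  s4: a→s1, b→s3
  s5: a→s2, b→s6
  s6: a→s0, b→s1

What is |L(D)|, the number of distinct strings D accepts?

The useful subgraph on states {s0, s1, s3, s5, s6} is acyclic, so L(D) is finite; the longest accepting path visits 5 useful states, giving maximum string length 4.
Counting accepting paths from s5 by length: 1 of length 2, 1 of length 3, 2 of length 4. Total 4.

4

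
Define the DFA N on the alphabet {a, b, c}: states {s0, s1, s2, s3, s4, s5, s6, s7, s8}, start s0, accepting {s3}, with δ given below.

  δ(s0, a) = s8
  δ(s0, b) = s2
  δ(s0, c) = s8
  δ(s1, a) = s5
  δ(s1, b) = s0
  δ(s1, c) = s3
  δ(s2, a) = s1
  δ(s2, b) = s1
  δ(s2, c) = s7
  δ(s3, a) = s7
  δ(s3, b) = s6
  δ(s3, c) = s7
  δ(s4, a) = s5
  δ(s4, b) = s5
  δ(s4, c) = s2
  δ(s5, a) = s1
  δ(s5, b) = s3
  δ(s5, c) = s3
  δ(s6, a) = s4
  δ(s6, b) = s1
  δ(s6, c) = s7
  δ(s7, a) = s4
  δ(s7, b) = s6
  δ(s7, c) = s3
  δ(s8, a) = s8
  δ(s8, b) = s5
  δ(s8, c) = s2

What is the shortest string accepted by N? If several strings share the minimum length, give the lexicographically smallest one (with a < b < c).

A breadth-first search from s0 reaches an accepting state first via the path s0 → s8 → s5 → s3 on input abb.
No string of length < 3 is accepted (BFS exhausts all shorter strings without reaching an accepting state), and abb is the lexicographically least accepting string of length 3.

abb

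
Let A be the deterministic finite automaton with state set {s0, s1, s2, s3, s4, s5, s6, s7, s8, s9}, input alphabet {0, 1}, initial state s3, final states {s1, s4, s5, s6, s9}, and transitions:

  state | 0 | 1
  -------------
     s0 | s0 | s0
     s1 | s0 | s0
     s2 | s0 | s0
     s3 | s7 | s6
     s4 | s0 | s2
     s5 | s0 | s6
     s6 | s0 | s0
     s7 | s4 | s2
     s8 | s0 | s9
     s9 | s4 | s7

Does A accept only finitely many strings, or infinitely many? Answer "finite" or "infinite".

The useful states (reachable from s3 and able to reach an accepting state) are {s3, s4, s6, s7}.
Restricted to these states the transition graph has no cycle, so every accepting path has bounded length and L is finite.

finite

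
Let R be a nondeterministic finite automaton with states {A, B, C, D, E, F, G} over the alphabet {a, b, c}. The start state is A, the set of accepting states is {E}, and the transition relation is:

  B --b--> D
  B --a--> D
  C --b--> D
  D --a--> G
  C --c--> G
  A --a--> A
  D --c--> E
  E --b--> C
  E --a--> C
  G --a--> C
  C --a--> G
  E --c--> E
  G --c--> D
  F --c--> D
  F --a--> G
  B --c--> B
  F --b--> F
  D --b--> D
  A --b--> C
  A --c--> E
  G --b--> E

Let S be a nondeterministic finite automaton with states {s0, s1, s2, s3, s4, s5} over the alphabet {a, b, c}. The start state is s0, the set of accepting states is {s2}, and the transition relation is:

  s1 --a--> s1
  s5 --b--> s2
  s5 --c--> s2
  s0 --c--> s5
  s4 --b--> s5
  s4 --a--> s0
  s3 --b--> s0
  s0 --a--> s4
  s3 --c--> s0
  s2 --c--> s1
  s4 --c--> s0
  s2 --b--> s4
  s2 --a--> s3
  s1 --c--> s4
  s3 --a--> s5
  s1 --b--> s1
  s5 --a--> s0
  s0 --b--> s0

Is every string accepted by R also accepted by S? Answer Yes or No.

The string c is in L(R) but not in L(S).
So L(R) ⊄ L(S).

No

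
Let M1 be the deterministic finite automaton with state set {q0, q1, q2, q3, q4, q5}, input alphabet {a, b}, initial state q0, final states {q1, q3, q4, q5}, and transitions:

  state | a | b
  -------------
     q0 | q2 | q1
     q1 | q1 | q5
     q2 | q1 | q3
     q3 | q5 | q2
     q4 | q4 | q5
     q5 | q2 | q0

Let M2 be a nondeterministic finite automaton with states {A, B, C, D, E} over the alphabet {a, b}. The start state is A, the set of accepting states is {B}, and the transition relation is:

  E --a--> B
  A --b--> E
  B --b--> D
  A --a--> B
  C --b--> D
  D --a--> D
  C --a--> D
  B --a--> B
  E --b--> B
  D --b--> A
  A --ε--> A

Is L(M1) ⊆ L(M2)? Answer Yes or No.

No

The string b is in L(M1) but not in L(M2).
So L(M1) ⊄ L(M2).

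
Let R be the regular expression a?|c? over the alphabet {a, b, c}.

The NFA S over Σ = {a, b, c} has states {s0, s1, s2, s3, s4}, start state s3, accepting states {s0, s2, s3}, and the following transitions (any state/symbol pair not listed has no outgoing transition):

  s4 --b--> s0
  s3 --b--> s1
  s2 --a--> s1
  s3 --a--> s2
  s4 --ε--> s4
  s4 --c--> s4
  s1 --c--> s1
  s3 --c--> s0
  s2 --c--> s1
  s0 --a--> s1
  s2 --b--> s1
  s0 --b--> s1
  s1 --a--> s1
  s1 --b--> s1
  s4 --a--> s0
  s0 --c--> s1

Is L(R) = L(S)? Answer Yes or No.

Yes

Converting the expression R to a DFA (subset construction, then merging equivalent states) gives the minimal DFA with states {r0, r1, r2}, start state r0, accepting states {r0, r1} and transitions r0: a→r1, b→r2, c→r1; r1: a→r2, b→r2, c→r2; r2: a→r2, b→r2, c→r2.
Exploring the product automaton R × S from the start pair (r0, s3), following both machines on each input symbol, reaches 4 state pairs: (r0, s3), (r1, s2), (r2, s1), (r1, s0).
R accepts in {r0, r1} and S accepts in {s0, s2, s3}. In every reachable pair the two components are either both accepting — (r0, s3), (r1, s2), (r1, s0) — or both non-accepting, so no string is accepted by exactly one of the machines: L(R) \ L(S) and L(S) \ L(R) are both empty.
Hence every string is accepted by R iff it is accepted by S, and the two languages coincide.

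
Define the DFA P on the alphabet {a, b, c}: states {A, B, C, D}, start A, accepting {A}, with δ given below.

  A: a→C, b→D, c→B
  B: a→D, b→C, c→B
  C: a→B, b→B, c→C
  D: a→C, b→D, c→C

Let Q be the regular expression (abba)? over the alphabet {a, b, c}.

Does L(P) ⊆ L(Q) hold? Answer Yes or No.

Yes

Converting the expression Q to a DFA (subset construction, then merging equivalent states) gives the minimal DFA with states {q0, q1, q2, q3, q4, q5}, start state q0, accepting states {q0, q5} and transitions q0: a→q1, b→q2, c→q2; q1: a→q2, b→q3, c→q2; q2: a→q2, b→q2, c→q2; q3: a→q2, b→q4, c→q2; q4: a→q5, b→q2, c→q2; q5: a→q2, b→q2, c→q2.
Exploring the product automaton P × Q from the start pair (A, q0), following both machines on each input symbol, reaches 8 state pairs: (A, q0), (C, q1), (D, q2), (B, q2), (B, q3), (C, q2), (C, q4), (B, q5).
P accepts in {A} and Q accepts in {q0, q5}. The reachable pairs whose P-component is accepting are (A, q0); in each of them the Q-component is accepting too, so the product for L(P) \ L(Q) (P-component accepting, Q-component rejecting) has no reachable accepting pair and the difference is empty.
Hence every string in L(P) is also in L(Q).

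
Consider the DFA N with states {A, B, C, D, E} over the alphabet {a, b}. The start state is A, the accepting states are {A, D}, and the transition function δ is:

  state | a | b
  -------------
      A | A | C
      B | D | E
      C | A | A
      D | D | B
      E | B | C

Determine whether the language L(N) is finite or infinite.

State A is reachable from the start and can reach an accepting state, and it lies on the cycle A → A.
Traversing that cycle any number of times yields accepted strings of unbounded length, so the language is infinite.

infinite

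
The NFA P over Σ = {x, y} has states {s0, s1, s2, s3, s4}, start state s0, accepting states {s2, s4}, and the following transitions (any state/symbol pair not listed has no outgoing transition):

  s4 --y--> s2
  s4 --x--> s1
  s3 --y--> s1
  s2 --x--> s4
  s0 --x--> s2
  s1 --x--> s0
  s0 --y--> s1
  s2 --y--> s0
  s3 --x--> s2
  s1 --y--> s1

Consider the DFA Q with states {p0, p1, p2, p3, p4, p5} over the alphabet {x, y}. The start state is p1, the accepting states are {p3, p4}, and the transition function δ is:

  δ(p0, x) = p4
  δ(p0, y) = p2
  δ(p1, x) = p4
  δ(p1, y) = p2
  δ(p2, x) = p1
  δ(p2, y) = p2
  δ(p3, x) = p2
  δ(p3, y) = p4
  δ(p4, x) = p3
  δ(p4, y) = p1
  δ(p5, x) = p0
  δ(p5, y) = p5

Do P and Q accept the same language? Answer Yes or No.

Yes

Exploring the product automaton P × Q from the start pair (s0, p1), following both machines on each input symbol, reaches 4 state pairs: (s0, p1), (s2, p4), (s1, p2), (s4, p3).
P accepts in {s2, s4} and Q accepts in {p3, p4}. In every reachable pair the two components are either both accepting — (s2, p4), (s4, p3) — or both non-accepting, so no string is accepted by exactly one of the machines: L(P) \ L(Q) and L(Q) \ L(P) are both empty.
Hence every string is accepted by P iff it is accepted by Q, and the two languages coincide.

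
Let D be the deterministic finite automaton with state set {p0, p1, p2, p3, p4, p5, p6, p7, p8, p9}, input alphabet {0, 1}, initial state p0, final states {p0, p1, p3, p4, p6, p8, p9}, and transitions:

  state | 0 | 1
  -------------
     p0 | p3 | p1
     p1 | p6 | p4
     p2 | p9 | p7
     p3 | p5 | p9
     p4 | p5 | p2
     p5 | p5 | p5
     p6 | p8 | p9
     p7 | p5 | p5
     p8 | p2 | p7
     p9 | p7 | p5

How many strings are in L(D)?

The useful subgraph on states {p0, p1, p2, p3, p4, p6, p8, p9} is acyclic, so L(D) is finite; the longest accepting path visits 6 useful states, giving maximum string length 5.
Counting accepting paths from p0 by length: 1 of length 0, 2 of length 1, 3 of length 2, 2 of length 3, 1 of length 4, 1 of length 5. Total 10.

10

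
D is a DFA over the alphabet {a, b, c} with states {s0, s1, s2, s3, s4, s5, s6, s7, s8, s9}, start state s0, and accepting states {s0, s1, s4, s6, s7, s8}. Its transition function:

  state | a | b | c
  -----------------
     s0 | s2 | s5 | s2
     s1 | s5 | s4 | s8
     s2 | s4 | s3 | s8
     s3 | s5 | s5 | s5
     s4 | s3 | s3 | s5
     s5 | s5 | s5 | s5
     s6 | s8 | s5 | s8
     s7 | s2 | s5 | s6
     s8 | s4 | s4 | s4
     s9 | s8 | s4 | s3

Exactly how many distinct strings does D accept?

The useful subgraph on states {s0, s2, s4, s8} is acyclic, so L(D) is finite; the longest accepting path visits 4 useful states, giving maximum string length 3.
Counting accepting paths from s0 by length: 1 of length 0, 4 of length 2, 6 of length 3. Total 11.

11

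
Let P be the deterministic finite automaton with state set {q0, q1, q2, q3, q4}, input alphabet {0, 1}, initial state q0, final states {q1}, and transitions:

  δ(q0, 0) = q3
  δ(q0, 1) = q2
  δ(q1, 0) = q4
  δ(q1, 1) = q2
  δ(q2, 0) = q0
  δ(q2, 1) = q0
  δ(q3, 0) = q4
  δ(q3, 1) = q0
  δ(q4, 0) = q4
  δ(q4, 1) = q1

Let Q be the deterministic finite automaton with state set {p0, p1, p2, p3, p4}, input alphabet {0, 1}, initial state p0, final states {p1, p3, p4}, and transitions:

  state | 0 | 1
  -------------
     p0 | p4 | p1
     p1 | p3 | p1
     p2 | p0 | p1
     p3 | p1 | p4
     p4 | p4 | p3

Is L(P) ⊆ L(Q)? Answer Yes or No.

Exploring the product automaton P × Q from the start pair (q0, p0), following both machines on each input symbol, reaches 16 state pairs: (q0, p0), (q3, p4), (q2, p1), (q4, p4), (q0, p3), (q0, p1), (q1, p3), (q3, p1), (q2, p4), (q3, p3), (q4, p1), (q4, p3), (q0, p4), (q1, p1), (q1, p4), (q2, p3).
P accepts in {q1} and Q accepts in {p1, p3, p4}. The reachable pairs whose P-component is accepting are (q1, p3), (q1, p1), (q1, p4); in each of them the Q-component is accepting too, so the product for L(P) \ L(Q) (P-component accepting, Q-component rejecting) has no reachable accepting pair and the difference is empty.
Hence every string in L(P) is also in L(Q).

Yes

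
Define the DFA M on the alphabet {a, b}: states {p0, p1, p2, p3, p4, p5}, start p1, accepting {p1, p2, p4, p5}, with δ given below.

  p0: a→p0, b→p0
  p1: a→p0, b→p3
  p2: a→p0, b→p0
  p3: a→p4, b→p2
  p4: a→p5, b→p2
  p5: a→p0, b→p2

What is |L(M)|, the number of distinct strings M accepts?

6

The useful subgraph on states {p1, p2, p3, p4, p5} is acyclic, so L(M) is finite; the longest accepting path visits 5 useful states, giving maximum string length 4.
Counting accepting paths from p1 by length: 1 of length 0, 2 of length 2, 2 of length 3, 1 of length 4. Total 6.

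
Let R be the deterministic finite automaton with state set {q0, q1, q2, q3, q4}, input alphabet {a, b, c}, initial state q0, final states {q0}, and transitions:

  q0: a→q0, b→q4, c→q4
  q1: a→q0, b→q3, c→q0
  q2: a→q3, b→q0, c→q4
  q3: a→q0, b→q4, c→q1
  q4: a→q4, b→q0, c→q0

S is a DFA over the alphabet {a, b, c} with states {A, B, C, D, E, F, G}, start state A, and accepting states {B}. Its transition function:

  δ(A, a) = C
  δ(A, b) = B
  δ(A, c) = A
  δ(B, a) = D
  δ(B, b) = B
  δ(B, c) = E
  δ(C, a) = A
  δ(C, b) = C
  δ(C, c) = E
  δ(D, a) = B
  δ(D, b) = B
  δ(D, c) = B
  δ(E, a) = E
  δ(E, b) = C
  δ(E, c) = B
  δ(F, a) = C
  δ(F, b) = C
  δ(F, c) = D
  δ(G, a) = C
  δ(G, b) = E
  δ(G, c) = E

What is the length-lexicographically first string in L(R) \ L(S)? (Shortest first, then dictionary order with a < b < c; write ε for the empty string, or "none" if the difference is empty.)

The empty string ε is accepted by R but not by S.
Since ε is the unique shortest string, it is the required witness.

ε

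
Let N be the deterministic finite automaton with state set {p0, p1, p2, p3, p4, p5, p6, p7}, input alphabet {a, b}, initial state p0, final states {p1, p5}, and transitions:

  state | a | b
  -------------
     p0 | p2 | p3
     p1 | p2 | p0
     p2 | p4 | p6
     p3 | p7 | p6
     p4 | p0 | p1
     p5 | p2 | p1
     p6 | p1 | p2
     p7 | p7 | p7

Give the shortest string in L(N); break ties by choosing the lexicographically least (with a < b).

A breadth-first search from p0 reaches an accepting state first via the path p0 → p2 → p4 → p1 on input aab.
No string of length < 3 is accepted (BFS exhausts all shorter strings without reaching an accepting state), and aab is the lexicographically least accepting string of length 3.

aab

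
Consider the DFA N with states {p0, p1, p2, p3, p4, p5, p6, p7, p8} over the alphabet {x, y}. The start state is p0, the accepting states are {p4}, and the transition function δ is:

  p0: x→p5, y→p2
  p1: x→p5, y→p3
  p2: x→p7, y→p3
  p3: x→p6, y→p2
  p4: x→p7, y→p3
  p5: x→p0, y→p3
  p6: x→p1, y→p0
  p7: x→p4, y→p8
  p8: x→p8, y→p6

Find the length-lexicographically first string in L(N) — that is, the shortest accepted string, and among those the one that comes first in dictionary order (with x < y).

A breadth-first search from p0 reaches an accepting state first via the path p0 → p2 → p7 → p4 on input yxx.
No string of length < 3 is accepted (BFS exhausts all shorter strings without reaching an accepting state), and yxx is the lexicographically least accepting string of length 3.

yxx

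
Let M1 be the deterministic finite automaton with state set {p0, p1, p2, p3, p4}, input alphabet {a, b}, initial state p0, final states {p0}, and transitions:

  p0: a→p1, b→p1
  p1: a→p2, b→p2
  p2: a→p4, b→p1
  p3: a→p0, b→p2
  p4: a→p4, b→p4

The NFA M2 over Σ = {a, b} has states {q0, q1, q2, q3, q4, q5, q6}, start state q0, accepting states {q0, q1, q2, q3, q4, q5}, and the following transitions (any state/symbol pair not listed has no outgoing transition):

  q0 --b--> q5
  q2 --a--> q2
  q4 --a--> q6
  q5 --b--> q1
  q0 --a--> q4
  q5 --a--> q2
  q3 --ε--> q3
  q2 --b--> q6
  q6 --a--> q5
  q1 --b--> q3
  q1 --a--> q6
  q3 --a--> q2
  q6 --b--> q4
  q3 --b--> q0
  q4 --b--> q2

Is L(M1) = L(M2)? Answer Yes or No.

No

The string a is accepted by M2 but rejected by M1.
So L(M1) ≠ L(M2).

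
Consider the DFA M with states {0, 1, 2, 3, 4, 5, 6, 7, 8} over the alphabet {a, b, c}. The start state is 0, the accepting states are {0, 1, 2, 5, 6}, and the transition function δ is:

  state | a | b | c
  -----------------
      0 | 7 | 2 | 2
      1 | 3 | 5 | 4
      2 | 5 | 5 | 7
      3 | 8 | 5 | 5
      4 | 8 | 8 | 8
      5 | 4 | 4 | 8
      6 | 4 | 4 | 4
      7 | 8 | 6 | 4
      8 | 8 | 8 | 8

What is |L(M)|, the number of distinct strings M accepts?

10

The useful subgraph on states {0, 2, 5, 6, 7} is acyclic, so L(M) is finite; the longest accepting path visits 4 useful states, giving maximum string length 3.
Counting accepting paths from 0 by length: 1 of length 0, 2 of length 1, 5 of length 2, 2 of length 3. Total 10.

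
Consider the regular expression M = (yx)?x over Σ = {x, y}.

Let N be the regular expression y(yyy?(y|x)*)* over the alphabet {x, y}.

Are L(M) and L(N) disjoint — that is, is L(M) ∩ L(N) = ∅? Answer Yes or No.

Converting the expression M to a DFA (subset construction, then merging equivalent states) gives the minimal DFA with states {m0, m1, m2, m3, m4}, start state m0, accepting states {m1} and transitions m0: x→m1, y→m2; m1: x→m3, y→m3; m2: x→m4, y→m3; m3: x→m3, y→m3; m4: x→m1, y→m3.
Converting the expression N to a DFA (subset construction, then merging equivalent states) gives the minimal DFA with states {n0, n1, n2, n3, n4}, start state n0, accepting states {n2, n4} and transitions n0: x→n1, y→n2; n1: x→n1, y→n1; n2: x→n1, y→n3; n3: x→n1, y→n4; n4: x→n4, y→n4.
Exploring the product automaton M × N from the start pair (m0, n0), following both machines on each input symbol, reaches 7 state pairs: (m0, n0), (m1, n1), (m2, n2), (m3, n1), (m4, n1), (m3, n3), (m3, n4).
M accepts in {m1} and N accepts in {n2, n4}; no reachable pair has both components accepting, so no string drives both machines to acceptance simultaneously and L(M) ∩ L(N) = ∅.
So no string is accepted by both, and the intersection is empty.

Yes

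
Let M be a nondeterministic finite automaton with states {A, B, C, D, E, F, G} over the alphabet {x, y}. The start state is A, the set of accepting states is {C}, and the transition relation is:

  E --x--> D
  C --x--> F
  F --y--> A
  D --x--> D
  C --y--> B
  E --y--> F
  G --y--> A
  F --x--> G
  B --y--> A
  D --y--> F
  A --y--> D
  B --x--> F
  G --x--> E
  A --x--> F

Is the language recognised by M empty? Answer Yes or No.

Yes

The states reachable from the start state are {A, D, E, F, G}.
None of the accepting states {C} is reachable, so no string is accepted and L(M) = ∅.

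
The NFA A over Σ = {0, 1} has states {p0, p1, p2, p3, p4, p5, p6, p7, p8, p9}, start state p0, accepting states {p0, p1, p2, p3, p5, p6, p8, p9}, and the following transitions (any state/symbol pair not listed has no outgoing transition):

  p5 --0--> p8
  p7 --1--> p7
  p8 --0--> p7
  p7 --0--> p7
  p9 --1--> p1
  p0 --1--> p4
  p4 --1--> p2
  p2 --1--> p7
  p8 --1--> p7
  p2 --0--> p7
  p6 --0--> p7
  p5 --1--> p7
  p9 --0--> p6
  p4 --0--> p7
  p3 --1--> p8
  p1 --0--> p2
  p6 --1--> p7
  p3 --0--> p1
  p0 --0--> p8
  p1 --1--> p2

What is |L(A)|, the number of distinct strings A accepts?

The useful subgraph on states {p0, p2, p4, p8} is acyclic, so L(A) is finite; the longest accepting path visits 3 useful states, giving maximum string length 2.
Counting accepting paths from p0 by length: 1 of length 0, 1 of length 1, 1 of length 2. Total 3.

3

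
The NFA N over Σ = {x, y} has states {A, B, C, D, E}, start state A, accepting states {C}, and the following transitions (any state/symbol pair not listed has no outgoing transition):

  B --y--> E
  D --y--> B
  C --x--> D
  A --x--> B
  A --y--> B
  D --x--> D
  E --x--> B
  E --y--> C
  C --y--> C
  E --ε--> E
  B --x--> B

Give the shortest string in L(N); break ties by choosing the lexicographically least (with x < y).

A breadth-first search from A reaches an accepting state first via the path A → B → E → C on input xyy.
No string of length < 3 is accepted (BFS exhausts all shorter strings without reaching an accepting state), and xyy is the lexicographically least accepting string of length 3.

xyy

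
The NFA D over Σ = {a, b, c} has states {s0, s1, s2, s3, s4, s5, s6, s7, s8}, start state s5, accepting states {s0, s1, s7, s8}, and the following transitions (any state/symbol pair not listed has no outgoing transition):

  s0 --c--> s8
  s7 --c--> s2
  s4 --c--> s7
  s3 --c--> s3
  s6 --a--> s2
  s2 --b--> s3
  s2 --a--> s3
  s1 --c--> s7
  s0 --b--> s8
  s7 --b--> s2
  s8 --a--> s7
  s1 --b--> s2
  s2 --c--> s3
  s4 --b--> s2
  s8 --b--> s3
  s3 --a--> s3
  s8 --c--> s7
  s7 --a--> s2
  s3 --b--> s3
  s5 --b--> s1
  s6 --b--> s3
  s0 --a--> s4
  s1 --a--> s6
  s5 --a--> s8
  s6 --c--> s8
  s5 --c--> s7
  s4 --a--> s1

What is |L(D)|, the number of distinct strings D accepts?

The useful subgraph on states {s1, s5, s6, s7, s8} is acyclic, so L(D) is finite; the longest accepting path visits 5 useful states, giving maximum string length 4.
Counting accepting paths from s5 by length: 3 of length 1, 3 of length 2, 1 of length 3, 2 of length 4. Total 9.

9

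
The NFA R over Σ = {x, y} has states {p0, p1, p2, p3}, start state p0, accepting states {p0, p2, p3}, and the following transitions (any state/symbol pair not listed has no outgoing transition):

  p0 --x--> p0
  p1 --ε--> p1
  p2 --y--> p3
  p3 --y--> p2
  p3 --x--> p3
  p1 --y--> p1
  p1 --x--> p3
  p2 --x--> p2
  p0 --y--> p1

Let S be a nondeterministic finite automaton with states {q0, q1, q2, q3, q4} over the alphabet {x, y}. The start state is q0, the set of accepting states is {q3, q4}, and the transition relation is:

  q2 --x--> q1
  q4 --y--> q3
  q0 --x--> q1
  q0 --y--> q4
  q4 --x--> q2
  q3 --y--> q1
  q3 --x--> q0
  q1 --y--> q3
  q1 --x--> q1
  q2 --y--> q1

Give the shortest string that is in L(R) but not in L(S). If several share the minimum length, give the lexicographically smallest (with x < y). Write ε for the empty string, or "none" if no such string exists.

The empty string ε is accepted by R but not by S.
Since ε is the unique shortest string, it is the required witness.

ε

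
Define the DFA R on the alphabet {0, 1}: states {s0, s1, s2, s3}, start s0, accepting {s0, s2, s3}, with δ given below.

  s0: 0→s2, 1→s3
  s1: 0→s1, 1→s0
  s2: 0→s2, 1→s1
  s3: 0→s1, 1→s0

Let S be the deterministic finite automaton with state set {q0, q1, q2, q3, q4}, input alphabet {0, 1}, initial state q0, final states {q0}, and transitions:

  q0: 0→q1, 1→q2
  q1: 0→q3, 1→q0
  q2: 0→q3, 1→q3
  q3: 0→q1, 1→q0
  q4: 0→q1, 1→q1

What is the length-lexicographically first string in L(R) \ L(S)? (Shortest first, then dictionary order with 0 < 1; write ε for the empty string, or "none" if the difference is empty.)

0

The string 0 is accepted by R but not by S.
No shorter string lies in the difference, and 0 is the lexicographically first length-1 string in L(R) \ L(S).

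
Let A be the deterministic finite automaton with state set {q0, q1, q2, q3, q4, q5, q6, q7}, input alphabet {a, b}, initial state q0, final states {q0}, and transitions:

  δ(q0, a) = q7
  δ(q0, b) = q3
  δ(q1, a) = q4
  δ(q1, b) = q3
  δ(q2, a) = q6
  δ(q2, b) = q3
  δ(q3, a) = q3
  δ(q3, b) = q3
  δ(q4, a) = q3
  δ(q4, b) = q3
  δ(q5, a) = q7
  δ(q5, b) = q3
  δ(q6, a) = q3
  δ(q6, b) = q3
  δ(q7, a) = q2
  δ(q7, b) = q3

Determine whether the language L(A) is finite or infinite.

finite

The useful states (reachable from q0 and able to reach an accepting state) are {q0}.
Restricted to these states the transition graph has no cycle, so every accepting path has bounded length and L is finite.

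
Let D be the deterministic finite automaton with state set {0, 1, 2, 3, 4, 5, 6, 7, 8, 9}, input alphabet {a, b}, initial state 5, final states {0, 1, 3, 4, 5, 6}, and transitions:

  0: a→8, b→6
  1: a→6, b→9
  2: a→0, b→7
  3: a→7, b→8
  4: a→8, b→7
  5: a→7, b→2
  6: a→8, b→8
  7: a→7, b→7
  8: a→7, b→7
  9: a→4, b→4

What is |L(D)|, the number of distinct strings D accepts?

The useful subgraph on states {0, 2, 5, 6} is acyclic, so L(D) is finite; the longest accepting path visits 4 useful states, giving maximum string length 3.
Counting accepting paths from 5 by length: 1 of length 0, 1 of length 2, 1 of length 3. Total 3.

3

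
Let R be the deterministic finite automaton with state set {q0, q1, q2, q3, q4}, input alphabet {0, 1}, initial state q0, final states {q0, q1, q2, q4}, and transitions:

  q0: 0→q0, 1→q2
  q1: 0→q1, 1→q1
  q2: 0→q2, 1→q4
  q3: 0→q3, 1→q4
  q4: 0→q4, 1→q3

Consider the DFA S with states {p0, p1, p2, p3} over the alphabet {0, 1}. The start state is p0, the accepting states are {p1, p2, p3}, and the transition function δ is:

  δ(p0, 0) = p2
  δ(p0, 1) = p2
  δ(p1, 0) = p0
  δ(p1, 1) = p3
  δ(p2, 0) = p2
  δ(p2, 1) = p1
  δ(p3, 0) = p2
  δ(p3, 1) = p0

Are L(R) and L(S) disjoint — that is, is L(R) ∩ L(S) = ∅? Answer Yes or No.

The string 0 is accepted by both R and S.
Hence L(R) ∩ L(S) ≠ ∅.

No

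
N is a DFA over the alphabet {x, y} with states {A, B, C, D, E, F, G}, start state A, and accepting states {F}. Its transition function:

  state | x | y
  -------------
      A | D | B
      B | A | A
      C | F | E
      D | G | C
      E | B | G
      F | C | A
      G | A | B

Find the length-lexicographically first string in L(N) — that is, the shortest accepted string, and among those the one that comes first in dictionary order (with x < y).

xyx

A breadth-first search from A reaches an accepting state first via the path A → D → C → F on input xyx.
No string of length < 3 is accepted (BFS exhausts all shorter strings without reaching an accepting state), and xyx is the lexicographically least accepting string of length 3.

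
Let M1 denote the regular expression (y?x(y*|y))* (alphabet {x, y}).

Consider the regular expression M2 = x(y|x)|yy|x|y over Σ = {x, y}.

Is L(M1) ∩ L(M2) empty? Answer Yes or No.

The string x is accepted by both M1 and M2.
Hence L(M1) ∩ L(M2) ≠ ∅.

No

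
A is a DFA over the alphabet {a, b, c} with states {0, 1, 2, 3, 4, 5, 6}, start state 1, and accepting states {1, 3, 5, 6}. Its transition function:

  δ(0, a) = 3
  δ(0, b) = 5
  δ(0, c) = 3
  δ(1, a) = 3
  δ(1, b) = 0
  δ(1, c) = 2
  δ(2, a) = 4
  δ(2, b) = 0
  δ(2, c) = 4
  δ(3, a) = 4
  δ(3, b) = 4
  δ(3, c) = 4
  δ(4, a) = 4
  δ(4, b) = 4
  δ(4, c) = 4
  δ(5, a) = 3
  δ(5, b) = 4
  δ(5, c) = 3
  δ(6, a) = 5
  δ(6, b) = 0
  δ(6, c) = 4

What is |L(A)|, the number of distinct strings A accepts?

12

The useful subgraph on states {0, 1, 2, 3, 5} is acyclic, so L(A) is finite; the longest accepting path visits 5 useful states, giving maximum string length 4.
Counting accepting paths from 1 by length: 1 of length 0, 1 of length 1, 3 of length 2, 5 of length 3, 2 of length 4. Total 12.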